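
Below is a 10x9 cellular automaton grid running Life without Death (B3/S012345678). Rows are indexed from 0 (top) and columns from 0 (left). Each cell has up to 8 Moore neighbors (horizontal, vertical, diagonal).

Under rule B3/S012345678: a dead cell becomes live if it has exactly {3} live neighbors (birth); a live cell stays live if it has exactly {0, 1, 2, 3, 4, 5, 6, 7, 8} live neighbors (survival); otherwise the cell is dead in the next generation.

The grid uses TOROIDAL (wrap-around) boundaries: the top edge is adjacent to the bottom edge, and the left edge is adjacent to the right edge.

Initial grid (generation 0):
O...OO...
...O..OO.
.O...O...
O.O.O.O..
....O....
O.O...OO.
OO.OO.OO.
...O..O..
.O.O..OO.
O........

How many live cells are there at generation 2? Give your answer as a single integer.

Answer: 57

Derivation:
Simulating step by step:
Generation 0 (given above): 30 live cells
Generation 1: 51 live cells
O...OOO.O
...O..OO.
.OOOOO.O.
OOOOO.O..
....O.OOO
O.O.O.OO.
OO.OO.OO.
OO.O..O.O
.OOO..OO.
OO..OOO.O
Generation 2: 57 live cells
OO.OOOO.O
OO.O..OO.
OOOOOO.OO
OOOOO.O..
....O.OOO
O.O.O.OO.
OO.OO.OO.
OO.O..O.O
.OOO..OO.
OO..OOO.O
Population at generation 2: 57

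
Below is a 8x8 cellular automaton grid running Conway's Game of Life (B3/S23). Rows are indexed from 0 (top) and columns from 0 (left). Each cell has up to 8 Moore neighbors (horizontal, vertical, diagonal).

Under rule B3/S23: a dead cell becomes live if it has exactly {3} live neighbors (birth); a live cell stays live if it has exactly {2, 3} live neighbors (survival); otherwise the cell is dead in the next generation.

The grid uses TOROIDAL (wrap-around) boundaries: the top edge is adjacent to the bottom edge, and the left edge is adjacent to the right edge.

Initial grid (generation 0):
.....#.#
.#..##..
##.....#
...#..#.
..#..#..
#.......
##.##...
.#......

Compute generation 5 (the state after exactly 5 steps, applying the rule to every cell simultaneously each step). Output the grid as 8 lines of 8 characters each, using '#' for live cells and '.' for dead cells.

Simulating step by step:
Generation 0 (given above): 18 live cells
Generation 1: 30 live cells
#...###.
.#..##.#
###.####
###...##
........
#.###...
###.....
.##.#...
Generation 2: 16 live cells
#.#...##
..#.....
....#...
..##....
........
#.##....
#...#...
..#.#..#
Generation 3: 18 live cells
#.#...##
.#.#...#
..#.....
...#....
.#......
.#.#....
#.#.#..#
.....##.
Generation 4: 23 live cells
###..#..
.#.#..##
..##....
..#.....
........
.#.#....
########
...#.#..
Generation 5: 24 live cells
(generation 5 grid is the final answer)

Answer: ##.#.#.#
...##.##
.#.#....
..##....
..#.....
.#.#.###
##...###
........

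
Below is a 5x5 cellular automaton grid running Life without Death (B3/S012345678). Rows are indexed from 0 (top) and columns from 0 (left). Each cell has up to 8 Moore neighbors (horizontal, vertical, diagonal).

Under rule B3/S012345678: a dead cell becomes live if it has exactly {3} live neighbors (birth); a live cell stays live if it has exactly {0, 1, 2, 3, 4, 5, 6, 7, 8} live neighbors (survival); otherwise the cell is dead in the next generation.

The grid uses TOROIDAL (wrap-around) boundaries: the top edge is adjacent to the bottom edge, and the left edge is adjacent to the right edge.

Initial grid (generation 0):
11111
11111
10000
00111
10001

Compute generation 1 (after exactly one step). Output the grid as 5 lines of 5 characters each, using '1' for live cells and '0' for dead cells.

Answer: 11111
11111
10000
01111
10001

Derivation:
Simulating step by step:
Generation 0 (given above): 16 live cells
Generation 1: 17 live cells
(generation 1 grid is the final answer)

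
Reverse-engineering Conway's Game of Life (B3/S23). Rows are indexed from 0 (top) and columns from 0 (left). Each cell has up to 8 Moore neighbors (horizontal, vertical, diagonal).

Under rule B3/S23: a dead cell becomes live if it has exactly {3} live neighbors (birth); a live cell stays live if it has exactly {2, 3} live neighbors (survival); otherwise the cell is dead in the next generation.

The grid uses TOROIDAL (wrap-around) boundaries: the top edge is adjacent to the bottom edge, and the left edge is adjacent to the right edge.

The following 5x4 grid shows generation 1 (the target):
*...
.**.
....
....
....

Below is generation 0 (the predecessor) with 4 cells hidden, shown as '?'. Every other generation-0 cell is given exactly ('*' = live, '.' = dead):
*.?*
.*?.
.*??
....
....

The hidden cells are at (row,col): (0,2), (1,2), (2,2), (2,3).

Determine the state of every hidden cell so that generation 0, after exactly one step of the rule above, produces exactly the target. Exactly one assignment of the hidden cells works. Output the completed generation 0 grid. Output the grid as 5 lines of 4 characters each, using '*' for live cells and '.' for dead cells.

Hidden generation-0 cells (in order): (0,2), (1,2), (2,2), (2,3).
A hidden cell only influences target cells in its own 3x3 neighborhood. Try each of the 2^4 = 16 assignments, step the completed generation 0 forward once under B3/S23, and compare with the target:
  (0,2)=. (1,2)=. (2,2)=. (2,3)=. -> step reproduces the target at every cell -> ACCEPT
  (0,2)=. (1,2)=. (2,2)=. (2,3)=* -> step gives (1,2)='.' but target has '*' -> reject
  (0,2)=. (1,2)=. (2,2)=* (2,3)=. -> step gives (1,2)='.' but target has '*' -> reject
  (0,2)=. (1,2)=. (2,2)=* (2,3)=* -> step gives (1,2)='.' but target has '*' -> reject
  (0,2)=. (1,2)=* (2,2)=. (2,3)=. -> step gives (0,1)='*' but target has '.' -> reject
  (0,2)=. (1,2)=* (2,2)=. (2,3)=* -> step gives (0,1)='*' but target has '.' -> reject
  (0,2)=. (1,2)=* (2,2)=* (2,3)=. -> step gives (0,1)='*' but target has '.' -> reject
  (0,2)=. (1,2)=* (2,2)=* (2,3)=* -> step gives (0,1)='*' but target has '.' -> reject
  (0,2)=* (1,2)=. (2,2)=. (2,3)=. -> step gives (0,1)='*' but target has '.' -> reject
  (0,2)=* (1,2)=. (2,2)=. (2,3)=* -> step gives (0,1)='*' but target has '.' -> reject
  (0,2)=* (1,2)=. (2,2)=* (2,3)=. -> step gives (0,1)='*' but target has '.' -> reject
  (0,2)=* (1,2)=. (2,2)=* (2,3)=* -> step gives (0,1)='*' but target has '.' -> reject
  (0,2)=* (1,2)=* (2,2)=. (2,3)=. -> step gives (0,2)='*' but target has '.' -> reject
  (0,2)=* (1,2)=* (2,2)=. (2,3)=* -> step gives (0,2)='*' but target has '.' -> reject
  (0,2)=* (1,2)=* (2,2)=* (2,3)=. -> step gives (0,2)='*' but target has '.' -> reject
  (0,2)=* (1,2)=* (2,2)=* (2,3)=* -> step gives (0,2)='*' but target has '.' -> reject
Unique solution: (0,2)=dead, (1,2)=dead, (2,2)=dead, (2,3)=dead.
Check: live-neighbor counts of every cell in the completed generation 0:
2221
4232
2120
1110
2112
Applying B3/S23 to generation 0 with these counts gives:
*...
.**.
....
....
....
which matches the target exactly.

Answer: *..*
.*..
.*..
....
....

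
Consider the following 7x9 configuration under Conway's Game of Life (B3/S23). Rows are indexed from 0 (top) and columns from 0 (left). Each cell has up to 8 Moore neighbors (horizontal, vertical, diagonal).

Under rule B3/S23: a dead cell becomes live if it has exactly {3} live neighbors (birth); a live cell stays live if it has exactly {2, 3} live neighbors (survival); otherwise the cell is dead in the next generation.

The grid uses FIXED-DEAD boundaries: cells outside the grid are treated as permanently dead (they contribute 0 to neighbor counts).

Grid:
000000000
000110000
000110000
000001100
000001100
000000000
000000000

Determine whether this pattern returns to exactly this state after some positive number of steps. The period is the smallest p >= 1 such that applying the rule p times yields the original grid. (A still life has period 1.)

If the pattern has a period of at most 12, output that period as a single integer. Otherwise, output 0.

Answer: 2

Derivation:
Simulating and comparing each generation to the original:
Gen 0 (original, given above): 8 live cells
Gen 1: 6 live cells, differs from original
Gen 2: 8 live cells, MATCHES original -> period = 2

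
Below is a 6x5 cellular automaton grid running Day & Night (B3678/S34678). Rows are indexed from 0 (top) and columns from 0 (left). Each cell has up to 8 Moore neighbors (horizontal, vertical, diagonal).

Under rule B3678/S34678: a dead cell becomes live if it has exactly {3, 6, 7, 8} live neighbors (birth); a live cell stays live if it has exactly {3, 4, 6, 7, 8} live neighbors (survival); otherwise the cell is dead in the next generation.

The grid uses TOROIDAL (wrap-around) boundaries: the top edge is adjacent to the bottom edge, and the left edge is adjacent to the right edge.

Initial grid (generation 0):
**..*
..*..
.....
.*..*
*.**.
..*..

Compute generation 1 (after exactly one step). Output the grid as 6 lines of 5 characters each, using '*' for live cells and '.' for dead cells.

Answer: .***.
**...
.....
*.**.
..***
..*..

Derivation:
Simulating step by step:
Generation 0 (given above): 10 live cells
Generation 1: 12 live cells
(generation 1 grid is the final answer)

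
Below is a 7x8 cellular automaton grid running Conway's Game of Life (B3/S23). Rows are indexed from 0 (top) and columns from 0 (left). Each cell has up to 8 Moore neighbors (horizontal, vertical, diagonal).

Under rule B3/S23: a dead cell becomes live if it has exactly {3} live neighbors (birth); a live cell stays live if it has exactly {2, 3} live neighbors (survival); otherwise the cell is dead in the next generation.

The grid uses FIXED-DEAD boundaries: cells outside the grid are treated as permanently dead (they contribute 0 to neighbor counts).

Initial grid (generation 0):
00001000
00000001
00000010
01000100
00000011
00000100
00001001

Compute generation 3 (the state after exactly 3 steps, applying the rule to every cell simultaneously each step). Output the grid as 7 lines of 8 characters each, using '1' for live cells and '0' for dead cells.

Answer: 00000000
00000000
00000010
00001101
00001100
00001110
00000000

Derivation:
Simulating step by step:
Generation 0 (given above): 10 live cells
Generation 1: 7 live cells
00000000
00000000
00000010
00000101
00000110
00000101
00000000
Generation 2: 7 live cells
00000000
00000000
00000010
00000101
00001101
00000100
00000000
Generation 3: 9 live cells
(generation 3 grid is the final answer)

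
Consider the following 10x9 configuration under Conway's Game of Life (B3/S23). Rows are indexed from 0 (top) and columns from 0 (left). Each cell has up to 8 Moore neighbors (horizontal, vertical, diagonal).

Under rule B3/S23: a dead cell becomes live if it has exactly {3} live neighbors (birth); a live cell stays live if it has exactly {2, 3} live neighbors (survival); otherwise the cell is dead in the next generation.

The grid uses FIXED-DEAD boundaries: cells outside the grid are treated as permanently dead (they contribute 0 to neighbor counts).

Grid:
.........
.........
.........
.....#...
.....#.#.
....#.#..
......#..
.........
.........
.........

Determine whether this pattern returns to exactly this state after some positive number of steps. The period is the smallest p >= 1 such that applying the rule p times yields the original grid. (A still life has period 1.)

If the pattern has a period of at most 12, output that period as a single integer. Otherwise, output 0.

Simulating and comparing each generation to the original:
Gen 0 (original, given above): 6 live cells
Gen 1: 6 live cells, differs from original
Gen 2: 6 live cells, MATCHES original -> period = 2

Answer: 2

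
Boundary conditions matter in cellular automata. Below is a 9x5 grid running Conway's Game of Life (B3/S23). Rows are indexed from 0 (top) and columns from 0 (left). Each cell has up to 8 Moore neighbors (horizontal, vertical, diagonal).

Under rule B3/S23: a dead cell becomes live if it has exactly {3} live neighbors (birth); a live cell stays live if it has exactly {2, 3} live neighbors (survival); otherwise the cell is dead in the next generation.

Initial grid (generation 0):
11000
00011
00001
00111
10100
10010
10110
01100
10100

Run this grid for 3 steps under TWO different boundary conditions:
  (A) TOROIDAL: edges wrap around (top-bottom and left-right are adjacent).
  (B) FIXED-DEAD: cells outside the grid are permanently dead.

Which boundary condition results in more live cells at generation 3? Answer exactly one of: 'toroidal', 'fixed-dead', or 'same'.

Answer: toroidal

Derivation:
Under TOROIDAL boundary, generation 3:
00000
00000
00010
01100
00101
10010
10010
10010
01001
Population = 13

Under FIXED-DEAD boundary, generation 3:
00000
00110
01000
00000
00001
10001
10010
11000
00000
Population = 10

Comparison: toroidal=13, fixed-dead=10 -> toroidal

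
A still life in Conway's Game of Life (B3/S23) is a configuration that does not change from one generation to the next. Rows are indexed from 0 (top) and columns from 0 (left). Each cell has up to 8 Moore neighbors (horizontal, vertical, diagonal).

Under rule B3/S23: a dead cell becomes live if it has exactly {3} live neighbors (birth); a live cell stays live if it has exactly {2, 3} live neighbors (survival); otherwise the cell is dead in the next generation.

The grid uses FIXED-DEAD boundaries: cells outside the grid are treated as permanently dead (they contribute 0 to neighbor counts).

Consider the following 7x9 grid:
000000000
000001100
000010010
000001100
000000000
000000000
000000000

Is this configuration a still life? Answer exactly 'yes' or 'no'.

Answer: yes

Derivation:
Compute generation 1 and compare to generation 0 (given above):
Generation 1:
000000000
000001100
000010010
000001100
000000000
000000000
000000000
The grids are IDENTICAL -> still life.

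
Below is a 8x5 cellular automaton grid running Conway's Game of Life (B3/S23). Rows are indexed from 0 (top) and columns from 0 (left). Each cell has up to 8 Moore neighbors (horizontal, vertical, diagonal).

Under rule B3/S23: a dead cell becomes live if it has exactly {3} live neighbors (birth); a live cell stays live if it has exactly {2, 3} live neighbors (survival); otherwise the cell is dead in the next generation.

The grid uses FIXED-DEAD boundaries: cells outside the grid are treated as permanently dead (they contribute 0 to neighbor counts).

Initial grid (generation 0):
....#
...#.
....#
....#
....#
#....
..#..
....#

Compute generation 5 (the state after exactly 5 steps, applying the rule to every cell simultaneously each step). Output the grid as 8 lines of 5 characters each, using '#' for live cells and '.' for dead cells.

Simulating step by step:
Generation 0 (given above): 8 live cells
Generation 1: 6 live cells
.....
...##
...##
...##
.....
.....
.....
.....
Generation 2: 5 live cells
.....
...##
..#..
...##
.....
.....
.....
.....
Generation 3: 3 live cells
.....
...#.
..#..
...#.
.....
.....
.....
.....
Generation 4: 2 live cells
.....
.....
..##.
.....
.....
.....
.....
.....
Generation 5: 0 live cells
(generation 5 grid is the final answer)

Answer: .....
.....
.....
.....
.....
.....
.....
.....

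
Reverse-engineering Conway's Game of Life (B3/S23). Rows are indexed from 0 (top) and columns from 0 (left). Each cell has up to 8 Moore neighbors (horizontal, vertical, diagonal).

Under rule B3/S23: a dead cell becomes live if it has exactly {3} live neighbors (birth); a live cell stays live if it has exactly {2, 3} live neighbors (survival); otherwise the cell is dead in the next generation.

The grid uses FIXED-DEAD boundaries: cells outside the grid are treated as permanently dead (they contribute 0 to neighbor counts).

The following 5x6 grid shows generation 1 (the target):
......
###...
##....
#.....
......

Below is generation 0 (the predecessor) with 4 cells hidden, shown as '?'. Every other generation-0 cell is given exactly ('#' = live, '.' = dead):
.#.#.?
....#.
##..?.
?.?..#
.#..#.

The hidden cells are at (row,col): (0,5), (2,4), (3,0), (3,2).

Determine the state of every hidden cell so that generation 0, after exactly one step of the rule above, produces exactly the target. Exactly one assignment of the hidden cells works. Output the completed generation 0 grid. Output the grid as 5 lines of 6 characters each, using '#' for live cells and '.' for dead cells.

Answer: .#.#..
....#.
##....
#....#
.#..#.

Derivation:
Hidden generation-0 cells (in order): (0,5), (2,4), (3,0), (3,2).
A hidden cell only influences target cells in its own 3x3 neighborhood. Try each of the 2^4 = 16 assignments, step the completed generation 0 forward once under B3/S23, and compare with the target:
  (0,5)=. (2,4)=. (3,0)=. (3,2)=. -> step gives (2,0)='.' but target has '#' -> reject
  (0,5)=. (2,4)=. (3,0)=. (3,2)=# -> step gives (2,0)='.' but target has '#' -> reject
  (0,5)=. (2,4)=. (3,0)=# (3,2)=. -> step reproduces the target at every cell -> ACCEPT
  (0,5)=. (2,4)=. (3,0)=# (3,2)=# -> step gives (3,2)='#' but target has '.' -> reject
  (0,5)=. (2,4)=# (3,0)=. (3,2)=. -> step gives (1,3)='#' but target has '.' -> reject
  (0,5)=. (2,4)=# (3,0)=. (3,2)=# -> step gives (1,3)='#' but target has '.' -> reject
  (0,5)=. (2,4)=# (3,0)=# (3,2)=. -> step gives (1,3)='#' but target has '.' -> reject
  (0,5)=. (2,4)=# (3,0)=# (3,2)=# -> step gives (1,3)='#' but target has '.' -> reject
  (0,5)=# (2,4)=. (3,0)=. (3,2)=. -> step gives (0,4)='#' but target has '.' -> reject
  (0,5)=# (2,4)=. (3,0)=. (3,2)=# -> step gives (0,4)='#' but target has '.' -> reject
  (0,5)=# (2,4)=. (3,0)=# (3,2)=. -> step gives (0,4)='#' but target has '.' -> reject
  (0,5)=# (2,4)=. (3,0)=# (3,2)=# -> step gives (0,4)='#' but target has '.' -> reject
  (0,5)=# (2,4)=# (3,0)=. (3,2)=. -> step gives (0,4)='#' but target has '.' -> reject
  (0,5)=# (2,4)=# (3,0)=. (3,2)=# -> step gives (0,4)='#' but target has '.' -> reject
  (0,5)=# (2,4)=# (3,0)=# (3,2)=. -> step gives (0,4)='#' but target has '.' -> reject
  (0,5)=# (2,4)=# (3,0)=# (3,2)=# -> step gives (0,4)='#' but target has '.' -> reject
Unique solution: (0,5)=dead, (2,4)=dead, (3,0)=live, (3,2)=dead.
Check: live-neighbor counts of every cell in the completed generation 0:
102121
333211
221122
342121
211112
Applying B3/S23 to generation 0 with these counts gives:
......
###...
##....
#.....
......
which matches the target exactly.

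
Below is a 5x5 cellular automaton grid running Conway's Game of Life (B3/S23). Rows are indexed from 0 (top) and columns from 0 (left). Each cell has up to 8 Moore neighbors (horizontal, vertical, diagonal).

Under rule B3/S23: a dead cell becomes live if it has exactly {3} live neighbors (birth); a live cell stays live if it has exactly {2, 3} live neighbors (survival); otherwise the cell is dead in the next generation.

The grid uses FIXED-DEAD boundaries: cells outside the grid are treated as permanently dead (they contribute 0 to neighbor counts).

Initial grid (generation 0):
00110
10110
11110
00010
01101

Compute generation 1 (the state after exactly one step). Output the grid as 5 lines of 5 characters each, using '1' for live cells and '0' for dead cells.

Simulating step by step:
Generation 0 (given above): 13 live cells
Generation 1: 11 live cells
(generation 1 grid is the final answer)

Answer: 01110
10001
10001
10001
00110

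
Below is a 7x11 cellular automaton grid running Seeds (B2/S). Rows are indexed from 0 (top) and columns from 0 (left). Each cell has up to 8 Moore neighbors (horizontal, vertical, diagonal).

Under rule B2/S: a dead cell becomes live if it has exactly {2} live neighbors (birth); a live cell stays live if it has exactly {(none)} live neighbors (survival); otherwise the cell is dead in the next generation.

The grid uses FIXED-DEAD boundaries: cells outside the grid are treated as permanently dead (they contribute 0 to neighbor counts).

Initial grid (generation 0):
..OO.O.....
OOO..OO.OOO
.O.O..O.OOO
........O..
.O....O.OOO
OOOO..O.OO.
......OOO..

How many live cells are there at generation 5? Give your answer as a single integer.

Answer: 16

Derivation:
Simulating step by step:
Generation 0 (given above): 33 live cells
Generation 1: 14 live cells
O......OO.O
...........
....O......
OO...OO....
...O.O.....
...........
O..O.O.....
Generation 2: 17 live cells
.........O.
.......OOO.
OO....O....
..OO.......
OOO........
..OO.OO....
....O......
Generation 3: 13 live cells
.......O..O
OO....O...O
...O.....O.
...........
.....OO....
O..........
..O...O....
Generation 4: 17 live cells
OO....O..O.
..O....OO..
OOO.......O
....OOO....
...........
.O.....O...
.O.........
Generation 5: 16 live cells
..O........
...O..O...O
....O...OO.
O.OO.......
....O..O...
O.O........
O.O........
Population at generation 5: 16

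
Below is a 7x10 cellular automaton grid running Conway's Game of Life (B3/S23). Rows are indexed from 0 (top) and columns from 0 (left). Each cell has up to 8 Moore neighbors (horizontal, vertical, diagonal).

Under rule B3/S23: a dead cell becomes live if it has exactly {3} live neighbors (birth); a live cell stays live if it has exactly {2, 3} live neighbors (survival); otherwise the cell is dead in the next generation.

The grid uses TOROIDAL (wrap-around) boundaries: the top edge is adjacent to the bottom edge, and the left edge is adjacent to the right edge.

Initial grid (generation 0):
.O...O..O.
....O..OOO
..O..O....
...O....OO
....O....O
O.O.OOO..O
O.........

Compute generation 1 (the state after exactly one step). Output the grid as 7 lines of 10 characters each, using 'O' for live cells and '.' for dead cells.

Answer: O......OO.
....OOOOOO
...OO..O..
...OO...OO
....O.....
OO.OOO...O
O...O.O...

Derivation:
Simulating step by step:
Generation 0 (given above): 21 live cells
Generation 1: 26 live cells
(generation 1 grid is the final answer)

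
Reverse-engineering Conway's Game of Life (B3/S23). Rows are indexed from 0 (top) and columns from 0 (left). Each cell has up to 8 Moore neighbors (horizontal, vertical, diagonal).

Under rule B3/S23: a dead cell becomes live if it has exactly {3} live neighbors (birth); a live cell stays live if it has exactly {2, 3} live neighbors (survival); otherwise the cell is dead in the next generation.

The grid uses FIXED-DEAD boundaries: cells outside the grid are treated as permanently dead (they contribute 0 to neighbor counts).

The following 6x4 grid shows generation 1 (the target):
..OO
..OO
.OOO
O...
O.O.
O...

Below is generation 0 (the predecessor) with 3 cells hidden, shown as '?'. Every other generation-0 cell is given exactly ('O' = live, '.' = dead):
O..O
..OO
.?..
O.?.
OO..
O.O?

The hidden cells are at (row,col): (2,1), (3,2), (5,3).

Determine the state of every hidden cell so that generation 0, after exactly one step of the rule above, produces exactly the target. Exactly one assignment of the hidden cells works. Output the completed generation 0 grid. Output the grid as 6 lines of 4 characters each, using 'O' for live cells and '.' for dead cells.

Answer: O..O
..OO
....
O.O.
OO..
O.O.

Derivation:
Hidden generation-0 cells (in order): (2,1), (3,2), (5,3).
A hidden cell only influences target cells in its own 3x3 neighborhood. Try each of the 2^3 = 8 assignments, step the completed generation 0 forward once under B3/S23, and compare with the target:
  (2,1)=. (3,2)=. (5,3)=. -> step gives (2,1)='.' but target has 'O' -> reject
  (2,1)=. (3,2)=. (5,3)=O -> step gives (2,1)='.' but target has 'O' -> reject
  (2,1)=. (3,2)=O (5,3)=. -> step reproduces the target at every cell -> ACCEPT
  (2,1)=. (3,2)=O (5,3)=O -> step gives (4,2)='.' but target has 'O' -> reject
  (2,1)=O (3,2)=. (5,3)=. -> step gives (1,1)='O' but target has '.' -> reject
  (2,1)=O (3,2)=. (5,3)=O -> step gives (1,1)='O' but target has '.' -> reject
  (2,1)=O (3,2)=O (5,3)=. -> step gives (1,1)='O' but target has '.' -> reject
  (2,1)=O (3,2)=O (5,3)=O -> step gives (1,1)='O' but target has '.' -> reject
Unique solution: (2,1)=dead, (3,2)=live, (5,3)=dead.
Check: live-neighbor counts of every cell in the completed generation 0:
0232
1222
1333
2411
3532
2411
Applying B3/S23 to generation 0 with these counts gives:
..OO
..OO
.OOO
O...
O.O.
O...
which matches the target exactly.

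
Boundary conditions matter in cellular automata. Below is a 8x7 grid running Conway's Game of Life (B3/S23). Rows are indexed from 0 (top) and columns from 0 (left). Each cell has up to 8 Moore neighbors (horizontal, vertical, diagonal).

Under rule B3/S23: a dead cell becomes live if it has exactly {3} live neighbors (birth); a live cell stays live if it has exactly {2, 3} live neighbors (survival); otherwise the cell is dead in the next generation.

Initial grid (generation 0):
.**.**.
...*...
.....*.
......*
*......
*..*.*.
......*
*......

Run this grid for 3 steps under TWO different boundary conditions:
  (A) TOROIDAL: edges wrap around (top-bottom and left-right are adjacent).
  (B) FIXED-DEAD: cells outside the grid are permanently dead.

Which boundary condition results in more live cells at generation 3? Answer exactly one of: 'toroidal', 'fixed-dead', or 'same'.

Answer: toroidal

Derivation:
Under TOROIDAL boundary, generation 3:
....*..
.......
.......
.......
**....*
**.....
.....**
....**.
Population = 10

Under FIXED-DEAD boundary, generation 3:
...*...
...*...
.......
.......
.......
.......
.......
.......
Population = 2

Comparison: toroidal=10, fixed-dead=2 -> toroidal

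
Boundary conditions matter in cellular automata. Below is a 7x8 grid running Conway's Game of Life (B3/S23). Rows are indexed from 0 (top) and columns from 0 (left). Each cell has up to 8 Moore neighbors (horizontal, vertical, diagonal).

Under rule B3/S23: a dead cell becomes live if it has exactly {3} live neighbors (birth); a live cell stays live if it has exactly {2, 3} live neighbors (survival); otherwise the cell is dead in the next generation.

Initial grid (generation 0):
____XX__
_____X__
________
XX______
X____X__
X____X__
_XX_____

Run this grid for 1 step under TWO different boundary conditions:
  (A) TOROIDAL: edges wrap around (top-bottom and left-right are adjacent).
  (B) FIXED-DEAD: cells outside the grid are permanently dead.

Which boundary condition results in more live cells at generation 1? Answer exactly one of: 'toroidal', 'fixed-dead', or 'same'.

Answer: toroidal

Derivation:
Under TOROIDAL boundary, generation 1:
____XX__
____XX__
________
XX______
X______X
X_______
_X__XX__
Population = 12

Under FIXED-DEAD boundary, generation 1:
____XX__
____XX__
________
XX______
X_______
X_______
_X______
Population = 9

Comparison: toroidal=12, fixed-dead=9 -> toroidal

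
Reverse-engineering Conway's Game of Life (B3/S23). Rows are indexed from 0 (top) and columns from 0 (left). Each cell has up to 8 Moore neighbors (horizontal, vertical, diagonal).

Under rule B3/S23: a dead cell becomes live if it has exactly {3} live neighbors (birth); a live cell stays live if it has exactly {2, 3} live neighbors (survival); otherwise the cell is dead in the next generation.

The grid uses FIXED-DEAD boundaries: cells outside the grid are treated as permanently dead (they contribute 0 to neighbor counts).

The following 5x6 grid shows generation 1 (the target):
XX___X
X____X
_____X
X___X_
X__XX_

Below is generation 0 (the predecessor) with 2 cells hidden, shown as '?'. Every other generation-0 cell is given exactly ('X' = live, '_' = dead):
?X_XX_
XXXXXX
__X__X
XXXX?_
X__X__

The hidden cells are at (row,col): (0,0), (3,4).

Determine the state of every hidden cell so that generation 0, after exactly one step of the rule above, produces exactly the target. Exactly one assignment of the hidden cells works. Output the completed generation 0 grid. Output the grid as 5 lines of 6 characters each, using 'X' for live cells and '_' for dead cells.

Answer: _X_XX_
XXXXXX
__X__X
XXXXX_
X__X__

Derivation:
Hidden generation-0 cells (in order): (0,0), (3,4).
A hidden cell only influences target cells in its own 3x3 neighborhood. Try each of the 2^2 = 4 assignments, step the completed generation 0 forward once under B3/S23, and compare with the target:
  (0,0)=_ (3,4)=_ -> step gives (3,3)='X' but target has '_' -> reject
  (0,0)=_ (3,4)=X -> step reproduces the target at every cell -> ACCEPT
  (0,0)=X (3,4)=_ -> step gives (0,1)='_' but target has 'X' -> reject
  (0,0)=X (3,4)=X -> step gives (0,1)='_' but target has 'X' -> reject
Unique solution: (0,0)=dead, (3,4)=live.
Check: live-neighbor counts of every cell in the completed generation 0:
335443
245553
476763
244432
244331
Applying B3/S23 to generation 0 with these counts gives:
XX___X
X____X
_____X
X___X_
X__XX_
which matches the target exactly.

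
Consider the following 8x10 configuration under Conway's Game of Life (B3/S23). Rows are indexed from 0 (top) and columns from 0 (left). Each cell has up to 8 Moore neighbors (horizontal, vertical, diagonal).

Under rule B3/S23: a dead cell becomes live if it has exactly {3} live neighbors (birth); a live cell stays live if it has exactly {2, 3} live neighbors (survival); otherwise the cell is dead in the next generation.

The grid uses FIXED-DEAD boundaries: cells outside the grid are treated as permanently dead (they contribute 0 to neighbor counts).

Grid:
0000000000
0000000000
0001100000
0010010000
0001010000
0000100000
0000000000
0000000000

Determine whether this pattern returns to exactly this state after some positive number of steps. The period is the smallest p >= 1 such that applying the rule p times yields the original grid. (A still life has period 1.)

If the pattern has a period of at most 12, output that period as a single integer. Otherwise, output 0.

Simulating and comparing each generation to the original:
Gen 0 (original, given above): 7 live cells
Gen 1: 7 live cells, MATCHES original -> period = 1

Answer: 1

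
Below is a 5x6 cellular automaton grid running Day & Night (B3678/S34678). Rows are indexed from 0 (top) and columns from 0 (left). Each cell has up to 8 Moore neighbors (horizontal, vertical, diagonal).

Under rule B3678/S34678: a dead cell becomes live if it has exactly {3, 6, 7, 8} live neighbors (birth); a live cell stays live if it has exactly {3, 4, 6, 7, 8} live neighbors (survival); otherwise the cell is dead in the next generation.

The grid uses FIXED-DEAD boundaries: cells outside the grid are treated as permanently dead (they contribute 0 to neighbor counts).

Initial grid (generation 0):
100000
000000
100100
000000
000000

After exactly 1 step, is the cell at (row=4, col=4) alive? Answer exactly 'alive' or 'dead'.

Simulating step by step:
Generation 0 (given above): 3 live cells
Generation 1: 0 live cells
000000
000000
000000
000000
000000

Cell (4,4) at generation 1: 0 -> dead

Answer: dead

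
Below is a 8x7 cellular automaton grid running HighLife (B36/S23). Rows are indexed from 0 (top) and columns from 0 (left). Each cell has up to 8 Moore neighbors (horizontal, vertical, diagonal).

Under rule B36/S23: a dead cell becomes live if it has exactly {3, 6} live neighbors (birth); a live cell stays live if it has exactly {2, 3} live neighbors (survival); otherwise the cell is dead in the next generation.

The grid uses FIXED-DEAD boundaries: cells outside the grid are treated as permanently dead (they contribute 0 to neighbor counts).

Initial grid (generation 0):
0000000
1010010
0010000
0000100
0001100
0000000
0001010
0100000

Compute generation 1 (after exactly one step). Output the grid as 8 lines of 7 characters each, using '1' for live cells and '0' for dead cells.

Answer: 0000000
0100000
0101000
0000100
0001100
0001000
0000000
0000000

Derivation:
Simulating step by step:
Generation 0 (given above): 10 live cells
Generation 1: 7 live cells
(generation 1 grid is the final answer)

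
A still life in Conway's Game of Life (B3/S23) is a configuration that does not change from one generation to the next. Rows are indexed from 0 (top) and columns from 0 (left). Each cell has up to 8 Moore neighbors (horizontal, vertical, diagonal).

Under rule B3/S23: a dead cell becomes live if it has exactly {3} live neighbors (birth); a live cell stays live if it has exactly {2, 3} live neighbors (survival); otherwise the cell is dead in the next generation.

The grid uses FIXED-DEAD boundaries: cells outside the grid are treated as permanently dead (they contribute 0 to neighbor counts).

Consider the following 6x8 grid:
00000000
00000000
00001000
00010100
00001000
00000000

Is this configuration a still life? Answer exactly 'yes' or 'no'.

Compute generation 1 and compare to generation 0 (given above):
Generation 1:
00000000
00000000
00001000
00010100
00001000
00000000
The grids are IDENTICAL -> still life.

Answer: yes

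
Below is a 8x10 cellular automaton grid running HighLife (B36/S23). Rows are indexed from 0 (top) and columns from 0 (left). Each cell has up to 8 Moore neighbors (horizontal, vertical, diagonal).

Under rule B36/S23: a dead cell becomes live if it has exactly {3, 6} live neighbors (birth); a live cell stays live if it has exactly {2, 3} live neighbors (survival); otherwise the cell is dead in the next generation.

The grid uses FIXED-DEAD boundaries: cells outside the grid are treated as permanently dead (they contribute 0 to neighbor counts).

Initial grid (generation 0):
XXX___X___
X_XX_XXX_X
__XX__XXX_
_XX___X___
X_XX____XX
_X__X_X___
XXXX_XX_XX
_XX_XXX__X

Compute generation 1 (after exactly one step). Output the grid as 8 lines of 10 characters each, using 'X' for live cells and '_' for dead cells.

Simulating step by step:
Generation 0 (given above): 41 live cells
Generation 1: 30 live cells
(generation 1 grid is the final answer)

Answer: X_XX_XXX__
XX__XX____
____X___X_
______X__X
X__X_X_X__
__X_X_X___
X_______XX
X___X_XXXX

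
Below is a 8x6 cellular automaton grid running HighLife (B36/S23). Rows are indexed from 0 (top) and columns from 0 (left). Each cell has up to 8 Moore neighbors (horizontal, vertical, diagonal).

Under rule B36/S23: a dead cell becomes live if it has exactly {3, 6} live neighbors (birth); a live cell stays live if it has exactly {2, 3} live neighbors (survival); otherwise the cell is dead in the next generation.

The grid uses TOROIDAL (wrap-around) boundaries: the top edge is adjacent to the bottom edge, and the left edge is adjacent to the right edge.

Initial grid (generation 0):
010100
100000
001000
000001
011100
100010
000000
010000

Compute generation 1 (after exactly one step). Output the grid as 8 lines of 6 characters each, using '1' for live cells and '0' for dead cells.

Answer: 111000
011000
000000
010100
111111
011100
000000
001000

Derivation:
Simulating step by step:
Generation 0 (given above): 11 live cells
Generation 1: 17 live cells
(generation 1 grid is the final answer)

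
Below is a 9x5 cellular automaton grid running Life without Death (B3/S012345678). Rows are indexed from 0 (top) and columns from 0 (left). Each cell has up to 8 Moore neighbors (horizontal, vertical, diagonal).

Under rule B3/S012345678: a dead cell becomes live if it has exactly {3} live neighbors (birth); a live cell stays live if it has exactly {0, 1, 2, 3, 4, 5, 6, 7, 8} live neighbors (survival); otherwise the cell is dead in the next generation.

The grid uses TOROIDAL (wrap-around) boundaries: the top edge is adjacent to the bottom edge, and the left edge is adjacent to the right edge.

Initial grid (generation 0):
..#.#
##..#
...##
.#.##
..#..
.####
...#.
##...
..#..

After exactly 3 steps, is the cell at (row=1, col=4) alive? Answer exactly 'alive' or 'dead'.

Answer: alive

Derivation:
Simulating step by step:
Generation 0 (given above): 19 live cells
Generation 1: 25 live cells
..#.#
###.#
.#.##
##.##
..#..
.####
...#.
###..
#.##.
Generation 2: 25 live cells
..#.#
###.#
.#.##
##.##
..#..
.####
...#.
###..
#.##.
Generation 3: 25 live cells
..#.#
###.#
.#.##
##.##
..#..
.####
...#.
###..
#.##.

Cell (1,4) at generation 3: 1 -> alive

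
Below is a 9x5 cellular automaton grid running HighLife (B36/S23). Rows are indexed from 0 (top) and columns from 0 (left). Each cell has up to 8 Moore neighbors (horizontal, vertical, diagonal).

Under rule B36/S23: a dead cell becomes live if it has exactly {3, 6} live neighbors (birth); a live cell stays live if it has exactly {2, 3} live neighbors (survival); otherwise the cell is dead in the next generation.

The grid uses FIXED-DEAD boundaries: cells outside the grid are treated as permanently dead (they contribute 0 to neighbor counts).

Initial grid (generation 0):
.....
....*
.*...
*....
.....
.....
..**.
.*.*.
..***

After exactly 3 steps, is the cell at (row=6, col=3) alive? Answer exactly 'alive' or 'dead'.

Simulating step by step:
Generation 0 (given above): 10 live cells
Generation 1: 7 live cells
.....
.....
.....
.....
.....
.....
..**.
.**..
..***
Generation 2: 9 live cells
.....
.....
.....
.....
.....
.....
.***.
.*.**
.***.
Generation 3: 9 live cells
.....
.....
.....
.....
.....
..*..
.*.**
*...*
.*.**

Cell (6,3) at generation 3: 1 -> alive

Answer: alive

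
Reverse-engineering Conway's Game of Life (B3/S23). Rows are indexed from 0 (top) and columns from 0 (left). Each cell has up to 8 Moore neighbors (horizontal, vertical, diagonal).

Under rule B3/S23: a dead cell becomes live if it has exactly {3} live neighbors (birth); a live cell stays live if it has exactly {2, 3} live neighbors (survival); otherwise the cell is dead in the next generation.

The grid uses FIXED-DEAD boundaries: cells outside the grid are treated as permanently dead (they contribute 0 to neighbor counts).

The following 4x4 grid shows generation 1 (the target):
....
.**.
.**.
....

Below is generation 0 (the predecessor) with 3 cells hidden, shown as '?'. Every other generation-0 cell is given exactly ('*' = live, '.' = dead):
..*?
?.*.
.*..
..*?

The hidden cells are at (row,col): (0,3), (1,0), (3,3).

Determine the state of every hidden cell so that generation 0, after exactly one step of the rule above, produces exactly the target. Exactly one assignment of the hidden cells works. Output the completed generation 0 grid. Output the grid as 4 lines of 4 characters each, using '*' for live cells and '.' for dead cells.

Answer: ..*.
..*.
.*..
..*.

Derivation:
Hidden generation-0 cells (in order): (0,3), (1,0), (3,3).
A hidden cell only influences target cells in its own 3x3 neighborhood. Try each of the 2^3 = 8 assignments, step the completed generation 0 forward once under B3/S23, and compare with the target:
  (0,3)=. (1,0)=. (3,3)=. -> step reproduces the target at every cell -> ACCEPT
  (0,3)=. (1,0)=. (3,3)=* -> step gives (2,2)='.' but target has '*' -> reject
  (0,3)=. (1,0)=* (3,3)=. -> step gives (0,1)='*' but target has '.' -> reject
  (0,3)=. (1,0)=* (3,3)=* -> step gives (0,1)='*' but target has '.' -> reject
  (0,3)=* (1,0)=. (3,3)=. -> step gives (0,2)='*' but target has '.' -> reject
  (0,3)=* (1,0)=. (3,3)=* -> step gives (0,2)='*' but target has '.' -> reject
  (0,3)=* (1,0)=* (3,3)=. -> step gives (0,1)='*' but target has '.' -> reject
  (0,3)=* (1,0)=* (3,3)=* -> step gives (0,1)='*' but target has '.' -> reject
Unique solution: (0,3)=dead, (1,0)=dead, (3,3)=dead.
Check: live-neighbor counts of every cell in the completed generation 0:
0212
1322
1232
1211
Applying B3/S23 to generation 0 with these counts gives:
....
.**.
.**.
....
which matches the target exactly.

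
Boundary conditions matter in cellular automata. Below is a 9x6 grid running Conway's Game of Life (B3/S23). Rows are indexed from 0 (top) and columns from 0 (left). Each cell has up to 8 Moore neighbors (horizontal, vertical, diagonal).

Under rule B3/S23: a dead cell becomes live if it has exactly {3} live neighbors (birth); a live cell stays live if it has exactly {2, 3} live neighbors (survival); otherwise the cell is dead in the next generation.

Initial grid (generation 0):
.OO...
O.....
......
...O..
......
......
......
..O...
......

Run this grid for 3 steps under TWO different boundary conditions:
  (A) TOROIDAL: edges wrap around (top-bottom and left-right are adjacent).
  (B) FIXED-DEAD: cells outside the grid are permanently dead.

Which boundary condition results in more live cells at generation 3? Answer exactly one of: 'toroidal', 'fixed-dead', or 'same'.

Answer: toroidal

Derivation:
Under TOROIDAL boundary, generation 3:
OOO...
......
......
......
......
......
......
......
OOO...
Population = 6

Under FIXED-DEAD boundary, generation 3:
......
......
......
......
......
......
......
......
......
Population = 0

Comparison: toroidal=6, fixed-dead=0 -> toroidal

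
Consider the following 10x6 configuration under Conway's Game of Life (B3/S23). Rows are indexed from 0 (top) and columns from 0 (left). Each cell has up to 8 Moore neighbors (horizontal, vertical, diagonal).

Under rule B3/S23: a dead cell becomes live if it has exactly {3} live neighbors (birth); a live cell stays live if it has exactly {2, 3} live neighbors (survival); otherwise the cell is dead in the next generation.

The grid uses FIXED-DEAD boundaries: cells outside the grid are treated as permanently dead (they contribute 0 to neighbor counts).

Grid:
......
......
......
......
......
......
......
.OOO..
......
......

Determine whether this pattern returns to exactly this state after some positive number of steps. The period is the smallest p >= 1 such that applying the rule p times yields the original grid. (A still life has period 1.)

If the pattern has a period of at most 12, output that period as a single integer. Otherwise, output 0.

Simulating and comparing each generation to the original:
Gen 0 (original, given above): 3 live cells
Gen 1: 3 live cells, differs from original
Gen 2: 3 live cells, MATCHES original -> period = 2

Answer: 2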